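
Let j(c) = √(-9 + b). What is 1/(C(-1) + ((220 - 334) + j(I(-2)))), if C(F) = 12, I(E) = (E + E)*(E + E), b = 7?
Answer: -51/5203 - I*√2/10406 ≈ -0.009802 - 0.0001359*I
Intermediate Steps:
I(E) = 4*E² (I(E) = (2*E)*(2*E) = 4*E²)
j(c) = I*√2 (j(c) = √(-9 + 7) = √(-2) = I*√2)
1/(C(-1) + ((220 - 334) + j(I(-2)))) = 1/(12 + ((220 - 334) + I*√2)) = 1/(12 + (-114 + I*√2)) = 1/(-102 + I*√2)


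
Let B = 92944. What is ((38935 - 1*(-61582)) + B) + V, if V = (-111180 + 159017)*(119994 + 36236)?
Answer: 7473767971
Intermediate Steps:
V = 7473574510 (V = 47837*156230 = 7473574510)
((38935 - 1*(-61582)) + B) + V = ((38935 - 1*(-61582)) + 92944) + 7473574510 = ((38935 + 61582) + 92944) + 7473574510 = (100517 + 92944) + 7473574510 = 193461 + 7473574510 = 7473767971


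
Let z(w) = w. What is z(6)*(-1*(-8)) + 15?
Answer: 63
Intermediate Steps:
z(6)*(-1*(-8)) + 15 = 6*(-1*(-8)) + 15 = 6*8 + 15 = 48 + 15 = 63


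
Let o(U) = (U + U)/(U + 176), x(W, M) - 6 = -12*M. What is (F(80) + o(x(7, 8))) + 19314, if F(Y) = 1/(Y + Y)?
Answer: 132865963/6880 ≈ 19312.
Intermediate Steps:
x(W, M) = 6 - 12*M
o(U) = 2*U/(176 + U) (o(U) = (2*U)/(176 + U) = 2*U/(176 + U))
F(Y) = 1/(2*Y)
(F(80) + o(x(7, 8))) + 19314 = ((½)/80 + 2*(6 - 12*8)/(176 + (6 - 12*8))) + 19314 = ((½)*(1/80) + 2*(6 - 96)/(176 + (6 - 96))) + 19314 = (1/160 + 2*(-90)/(176 - 90)) + 19314 = (1/160 + 2*(-90)/86) + 19314 = (1/160 + 2*(-90)*(1/86)) + 19314 = (1/160 - 90/43) + 19314 = -14357/6880 + 19314 = 132865963/6880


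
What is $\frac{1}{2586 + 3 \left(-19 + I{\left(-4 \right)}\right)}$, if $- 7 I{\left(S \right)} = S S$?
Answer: $\frac{7}{17655} \approx 0.00039649$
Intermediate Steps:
$I{\left(S \right)} = - \frac{S^{2}}{7}$ ($I{\left(S \right)} = - \frac{S S}{7} = - \frac{S^{2}}{7}$)
$\frac{1}{2586 + 3 \left(-19 + I{\left(-4 \right)}\right)} = \frac{1}{2586 + 3 \left(-19 - \frac{\left(-4\right)^{2}}{7}\right)} = \frac{1}{2586 + 3 \left(-19 - \frac{16}{7}\right)} = \frac{1}{2586 + 3 \left(- \frac{149}{7}\right)} = \frac{1}{2586 - \frac{447}{7}} = \frac{1}{\frac{17655}{7}} = \frac{7}{17655}$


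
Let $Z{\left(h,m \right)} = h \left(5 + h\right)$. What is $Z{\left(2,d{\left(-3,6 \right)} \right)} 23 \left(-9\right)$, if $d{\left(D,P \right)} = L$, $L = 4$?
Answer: $-2898$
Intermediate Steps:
$d{\left(D,P \right)} = 4$
$Z{\left(2,d{\left(-3,6 \right)} \right)} 23 \left(-9\right) = 2 \left(5 + 2\right) 23 \left(-9\right) = 2 \cdot 7 \cdot 23 \left(-9\right) = 14 \cdot 23 \left(-9\right) = 322 \left(-9\right) = -2898$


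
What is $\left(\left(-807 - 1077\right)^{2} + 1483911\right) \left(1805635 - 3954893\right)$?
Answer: $-10818004291686$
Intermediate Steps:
$\left(\left(-807 - 1077\right)^{2} + 1483911\right) \left(1805635 - 3954893\right) = \left(\left(-1884\right)^{2} + 1483911\right) \left(-2149258\right) = \left(3549456 + 1483911\right) \left(-2149258\right) = 5033367 \left(-2149258\right) = -10818004291686$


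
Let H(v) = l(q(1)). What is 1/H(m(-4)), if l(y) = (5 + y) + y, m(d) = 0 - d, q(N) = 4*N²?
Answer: 1/13 ≈ 0.076923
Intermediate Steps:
m(d) = -d
l(y) = 5 + 2*y
H(v) = 13 (H(v) = 5 + 2*(4*1²) = 5 + 2*(4*1) = 5 + 2*4 = 5 + 8 = 13)
1/H(m(-4)) = 1/13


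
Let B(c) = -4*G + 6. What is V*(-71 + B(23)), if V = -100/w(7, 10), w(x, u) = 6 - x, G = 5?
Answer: -8500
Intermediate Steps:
B(c) = -14 (B(c) = -4*5 + 6 = -20 + 6 = -14)
V = 100 (V = -100/(6 - 1*7) = -100/(6 - 7) = -100/(-1) = -100*(-1) = 100)
V*(-71 + B(23)) = 100*(-71 - 14) = 100*(-85) = -8500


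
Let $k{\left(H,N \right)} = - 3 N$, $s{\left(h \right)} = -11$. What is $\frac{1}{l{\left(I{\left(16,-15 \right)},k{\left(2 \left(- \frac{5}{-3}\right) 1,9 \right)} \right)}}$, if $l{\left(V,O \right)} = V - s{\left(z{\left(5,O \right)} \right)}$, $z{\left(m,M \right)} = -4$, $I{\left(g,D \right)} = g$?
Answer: $\frac{1}{27} \approx 0.037037$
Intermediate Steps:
$l{\left(V,O \right)} = 11 + V$ ($l{\left(V,O \right)} = V - -11 = V + 11 = 11 + V$)
$\frac{1}{l{\left(I{\left(16,-15 \right)},k{\left(2 \left(- \frac{5}{-3}\right) 1,9 \right)} \right)}} = \frac{1}{11 + 16} = \frac{1}{27}$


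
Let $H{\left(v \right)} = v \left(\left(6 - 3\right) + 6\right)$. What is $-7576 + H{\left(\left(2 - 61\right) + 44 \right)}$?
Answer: $-7711$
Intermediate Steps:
$H{\left(v \right)} = 9 v$ ($H{\left(v \right)} = v \left(3 + 6\right) = v 9 = 9 v$)
$-7576 + H{\left(\left(2 - 61\right) + 44 \right)} = -7576 + 9 \left(\left(2 - 61\right) + 44\right) = -7576 + 9 \left(-59 + 44\right) = -7576 + 9 \left(-15\right) = -7576 - 135 = -7711$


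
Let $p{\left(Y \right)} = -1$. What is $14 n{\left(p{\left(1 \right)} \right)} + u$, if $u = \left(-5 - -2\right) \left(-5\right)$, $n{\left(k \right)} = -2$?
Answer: $-13$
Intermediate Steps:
$u = 15$ ($u = \left(-5 + 2\right) \left(-5\right) = \left(-3\right) \left(-5\right) = 15$)
$14 n{\left(p{\left(1 \right)} \right)} + u = 14 \left(-2\right) + 15 = -28 + 15 = -13$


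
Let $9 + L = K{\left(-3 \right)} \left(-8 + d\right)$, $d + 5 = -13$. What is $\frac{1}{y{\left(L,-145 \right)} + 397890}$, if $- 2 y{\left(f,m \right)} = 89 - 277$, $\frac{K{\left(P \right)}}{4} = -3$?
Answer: $\frac{1}{397984} \approx 2.5127 \cdot 10^{-6}$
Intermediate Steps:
$d = -18$ ($d = -5 - 13 = -18$)
$K{\left(P \right)} = -12$ ($K{\left(P \right)} = 4 \left(-3\right) = -12$)
$L = 303$ ($L = -9 - 12 \left(-8 - 18\right) = -9 - -312 = -9 + 312 = 303$)
$y{\left(f,m \right)} = 94$ ($y{\left(f,m \right)} = - \frac{89 - 277}{2} = \left(- \frac{1}{2}\right) \left(-188\right) = 94$)
$\frac{1}{y{\left(L,-145 \right)} + 397890} = \frac{1}{94 + 397890} = \frac{1}{397984}$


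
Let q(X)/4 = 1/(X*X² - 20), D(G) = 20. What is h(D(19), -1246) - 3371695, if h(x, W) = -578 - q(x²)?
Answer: -53956351138636/15999995 ≈ -3.3723e+6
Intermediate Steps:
q(X) = 4/(-20 + X³) (q(X) = 4/(X*X² - 20) = 4/(X³ - 20) = 4/(-20 + X³))
h(x, W) = -578 - 4/(-20 + x⁶) (h(x, W) = -578 - 4/(-20 + (x²)³) = -578 - 4/(-20 + x⁶))
h(D(19), -1246) - 3371695 = 2*(5778 - 289*20⁶)/(-20 + 20⁶) - 3371695 = 2*(5778 - 289*64000000)/(-20 + 64000000) - 3371695 = 2*(5778 - 18496000000)/63999980 - 3371695 = 2*(1/63999980)*(-18495994222) - 3371695 = -9247997111/15999995 - 3371695 = -53956351138636/15999995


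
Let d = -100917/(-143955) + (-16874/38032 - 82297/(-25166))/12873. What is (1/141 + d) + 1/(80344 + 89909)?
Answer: 13298055169599626411477/18773304114673965953880 ≈ 0.70835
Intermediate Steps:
d = 1645211225907607/2346108452948680 (d = -100917*(-1/143955) + (-16874*1/38032 - 82297*(-1/25166))*(1/12873) = 11213/15995 + (-8437/19016 + 82297/25166)*(1/12873) = 11213/15995 + (676317105/239278328)*(1/12873) = 11213/15995 + 225439035/1026743305448 = 1645211225907607/2346108452948680 ≈ 0.70125)
(1/141 + d) + 1/(80344 + 89909) = (1/141 + 1645211225907607/2346108452948680) + 1/(80344 + 89909) = (1/141 + 1645211225907607/2346108452948680) + 1/170253 = 234320891305921267/330801291865763880 + 1/170253 = 13298055169599626411477/18773304114673965953880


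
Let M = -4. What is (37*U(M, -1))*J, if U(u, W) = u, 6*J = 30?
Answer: -740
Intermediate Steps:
J = 5 (J = (⅙)*30 = 5)
(37*U(M, -1))*J = (37*(-4))*5 = -148*5 = -740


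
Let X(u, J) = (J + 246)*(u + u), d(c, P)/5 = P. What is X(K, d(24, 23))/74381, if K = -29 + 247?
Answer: 157396/74381 ≈ 2.1161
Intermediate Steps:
d(c, P) = 5*P
K = 218
X(u, J) = 2*u*(246 + J) (X(u, J) = (246 + J)*(2*u) = 2*u*(246 + J))
X(K, d(24, 23))/74381 = (2*218*(246 + 5*23))/74381 = (2*218*(246 + 115))*(1/74381) = (2*218*361)*(1/74381) = 157396*(1/74381) = 157396/74381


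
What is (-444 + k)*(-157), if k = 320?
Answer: 19468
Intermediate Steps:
(-444 + k)*(-157) = (-444 + 320)*(-157) = -124*(-157) = 19468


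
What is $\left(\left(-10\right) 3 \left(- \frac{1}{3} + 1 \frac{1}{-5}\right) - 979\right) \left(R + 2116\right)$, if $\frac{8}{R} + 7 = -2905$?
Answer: $- \frac{741724749}{364} \approx -2.0377 \cdot 10^{6}$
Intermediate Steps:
$R = - \frac{1}{364}$ ($R = \frac{8}{-7 - 2905} = \frac{8}{-2912} = 8 \left(- \frac{1}{2912}\right) = - \frac{1}{364} \approx -0.0027473$)
$\left(\left(-10\right) 3 \left(- \frac{1}{3} + 1 \frac{1}{-5}\right) - 979\right) \left(R + 2116\right) = \left(\left(-10\right) 3 \left(- \frac{1}{3} + 1 \frac{1}{-5}\right) - 979\right) \left(- \frac{1}{364} + 2116\right) = \left(- 30 \left(\left(-1\right) \frac{1}{3} + 1 \left(- \frac{1}{5}\right)\right) - 979\right) \frac{770223}{364} = \left(- 30 \left(- \frac{1}{3} - \frac{1}{5}\right) - 979\right) \frac{770223}{364} = \left(\left(-30\right) \left(- \frac{8}{15}\right) - 979\right) \frac{770223}{364} = \left(16 - 979\right) \frac{770223}{364} = \left(-963\right) \frac{770223}{364} = - \frac{741724749}{364}$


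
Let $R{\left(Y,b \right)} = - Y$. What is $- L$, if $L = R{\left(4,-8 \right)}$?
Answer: $4$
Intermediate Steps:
$L = -4$ ($L = \left(-1\right) 4 = -4$)
$- L = \left(-1\right) \left(-4\right) = 4$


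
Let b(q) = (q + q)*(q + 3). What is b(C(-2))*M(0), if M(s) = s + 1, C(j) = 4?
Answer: 56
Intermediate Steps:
M(s) = 1 + s
b(q) = 2*q*(3 + q) (b(q) = (2*q)*(3 + q) = 2*q*(3 + q))
b(C(-2))*M(0) = (2*4*(3 + 4))*(1 + 0) = (2*4*7)*1 = 56*1 = 56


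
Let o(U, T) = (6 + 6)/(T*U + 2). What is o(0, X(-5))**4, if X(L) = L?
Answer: 1296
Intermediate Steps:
o(U, T) = 12/(2 + T*U)
o(0, X(-5))**4 = (12/(2 - 5*0))**4 = (12/(2 + 0))**4 = (12/2)**4 = (12*(1/2))**4 = 6**4 = 1296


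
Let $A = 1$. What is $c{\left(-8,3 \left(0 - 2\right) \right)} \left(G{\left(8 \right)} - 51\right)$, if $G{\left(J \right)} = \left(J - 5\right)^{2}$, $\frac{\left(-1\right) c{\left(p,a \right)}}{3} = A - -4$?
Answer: $630$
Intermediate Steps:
$c{\left(p,a \right)} = -15$ ($c{\left(p,a \right)} = - 3 \left(1 - -4\right) = - 3 \left(1 + 4\right) = \left(-3\right) 5 = -15$)
$G{\left(J \right)} = \left(-5 + J\right)^{2}$
$c{\left(-8,3 \left(0 - 2\right) \right)} \left(G{\left(8 \right)} - 51\right) = - 15 \left(\left(-5 + 8\right)^{2} - 51\right) = - 15 \left(3^{2} - 51\right) = - 15 \left(9 - 51\right) = \left(-15\right) \left(-42\right) = 630$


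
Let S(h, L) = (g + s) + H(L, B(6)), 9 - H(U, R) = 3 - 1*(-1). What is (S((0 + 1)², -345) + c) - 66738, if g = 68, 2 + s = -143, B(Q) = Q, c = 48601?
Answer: -18209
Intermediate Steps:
H(U, R) = 5 (H(U, R) = 9 - (3 - 1*(-1)) = 9 - (3 + 1) = 9 - 1*4 = 9 - 4 = 5)
s = -145 (s = -2 - 143 = -145)
S(h, L) = -72 (S(h, L) = (68 - 145) + 5 = -77 + 5 = -72)
(S((0 + 1)², -345) + c) - 66738 = (-72 + 48601) - 66738 = 48529 - 66738 = -18209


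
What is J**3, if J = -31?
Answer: -29791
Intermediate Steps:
J**3 = (-31)**3 = -29791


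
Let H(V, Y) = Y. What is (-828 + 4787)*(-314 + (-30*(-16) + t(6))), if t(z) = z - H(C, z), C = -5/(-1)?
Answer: 657194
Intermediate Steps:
C = 5 (C = -5*(-1) = 5)
t(z) = 0 (t(z) = z - z = 0)
(-828 + 4787)*(-314 + (-30*(-16) + t(6))) = (-828 + 4787)*(-314 + (-30*(-16) + 0)) = 3959*(-314 + (480 + 0)) = 3959*(-314 + 480) = 3959*166 = 657194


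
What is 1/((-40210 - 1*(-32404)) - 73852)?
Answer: -1/81658 ≈ -1.2246e-5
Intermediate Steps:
1/((-40210 - 1*(-32404)) - 73852) = 1/((-40210 + 32404) - 73852) = 1/(-7806 - 73852) = 1/(-81658) = -1/81658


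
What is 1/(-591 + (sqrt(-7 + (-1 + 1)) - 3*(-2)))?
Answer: -585/342232 - I*sqrt(7)/342232 ≈ -0.0017094 - 7.7309e-6*I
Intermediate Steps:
1/(-591 + (sqrt(-7 + (-1 + 1)) - 3*(-2))) = 1/(-591 + (sqrt(-7 + 0) + 6)) = 1/(-591 + (sqrt(-7) + 6)) = 1/(-591 + (I*sqrt(7) + 6)) = 1/(-591 + (6 + I*sqrt(7))) = 1/(-585 + I*sqrt(7))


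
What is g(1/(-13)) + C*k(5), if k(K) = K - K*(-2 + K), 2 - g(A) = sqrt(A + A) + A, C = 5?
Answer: -623/13 - I*sqrt(26)/13 ≈ -47.923 - 0.39223*I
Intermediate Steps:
g(A) = 2 - A - sqrt(2)*sqrt(A) (g(A) = 2 - (sqrt(A + A) + A) = 2 - (sqrt(2*A) + A) = 2 - (sqrt(2)*sqrt(A) + A) = 2 - (A + sqrt(2)*sqrt(A)) = 2 + (-A - sqrt(2)*sqrt(A)) = 2 - A - sqrt(2)*sqrt(A))
k(K) = K - K*(-2 + K)
g(1/(-13)) + C*k(5) = (2 - 1/(-13) - sqrt(2)*sqrt(1/(-13))) + 5*(5*(3 - 1*5)) = (2 - 1*(-1/13) - sqrt(2)*sqrt(-1/13)) + 5*(5*(3 - 5)) = (2 + 1/13 - sqrt(2)*I*sqrt(13)/13) + 5*(5*(-2)) = (2 + 1/13 - I*sqrt(26)/13) + 5*(-10) = (27/13 - I*sqrt(26)/13) - 50 = -623/13 - I*sqrt(26)/13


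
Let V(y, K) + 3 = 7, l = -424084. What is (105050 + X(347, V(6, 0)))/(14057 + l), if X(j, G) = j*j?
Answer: -225459/410027 ≈ -0.54986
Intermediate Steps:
V(y, K) = 4 (V(y, K) = -3 + 7 = 4)
X(j, G) = j²
(105050 + X(347, V(6, 0)))/(14057 + l) = (105050 + 347²)/(14057 - 424084) = (105050 + 120409)/(-410027) = 225459*(-1/410027) = -225459/410027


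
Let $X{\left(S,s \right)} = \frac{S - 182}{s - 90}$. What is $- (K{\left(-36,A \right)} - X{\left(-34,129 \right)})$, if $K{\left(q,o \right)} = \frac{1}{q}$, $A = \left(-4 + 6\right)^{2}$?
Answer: $- \frac{2579}{468} \approx -5.5107$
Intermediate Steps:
$A = 4$ ($A = 2^{2} = 4$)
$X{\left(S,s \right)} = \frac{-182 + S}{-90 + s}$
$- (K{\left(-36,A \right)} - X{\left(-34,129 \right)}) = - (\frac{1}{-36} - \frac{-182 - 34}{-90 + 129}) = - (- \frac{1}{36} - \frac{1}{39} \left(-216\right)) = - (- \frac{1}{36} - - \frac{72}{13}) = - (- \frac{1}{36} + \frac{72}{13}) = \left(-1\right) \frac{2579}{468} = - \frac{2579}{468}$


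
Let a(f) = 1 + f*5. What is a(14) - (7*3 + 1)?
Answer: 49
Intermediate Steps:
a(f) = 1 + 5*f
a(14) - (7*3 + 1) = (1 + 5*14) - (7*3 + 1) = (1 + 70) - (21 + 1) = 71 - 1*22 = 71 - 22 = 49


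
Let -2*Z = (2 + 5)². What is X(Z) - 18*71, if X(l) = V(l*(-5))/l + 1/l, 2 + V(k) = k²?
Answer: -185265/98 ≈ -1890.5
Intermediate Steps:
Z = -49/2 (Z = -(2 + 5)²/2 = -½*7² = -½*49 = -49/2 ≈ -24.500)
V(k) = -2 + k²
X(l) = 1/l + (-2 + 25*l²)/l (X(l) = (-2 + (l*(-5))²)/l + 1/l = (-2 + (-5*l)²)/l + 1/l = (-2 + 25*l²)/l + 1/l = 1/l + (-2 + 25*l²)/l)
X(Z) - 18*71 = (-1/(-49/2) + 25*(-49/2)) - 18*71 = (-1*(-2/49) - 1225/2) - 1278 = (2/49 - 1225/2) - 1278 = -60021/98 - 1278 = -185265/98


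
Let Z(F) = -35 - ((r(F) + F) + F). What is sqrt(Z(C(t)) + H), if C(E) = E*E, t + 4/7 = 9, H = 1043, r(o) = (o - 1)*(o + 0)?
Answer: I*sqrt(9867722)/49 ≈ 64.108*I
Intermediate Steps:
r(o) = o*(-1 + o) (r(o) = (-1 + o)*o = o*(-1 + o))
t = 59/7 (t = -4/7 + 9 = 59/7 ≈ 8.4286)
C(E) = E**2
Z(F) = -35 - 2*F - F*(-1 + F) (Z(F) = -35 - ((F*(-1 + F) + F) + F) = -35 - ((F + F*(-1 + F)) + F) = -35 - (2*F + F*(-1 + F)) = -35 + (-2*F - F*(-1 + F)) = -35 - 2*F - F*(-1 + F))
sqrt(Z(C(t)) + H) = sqrt((-35 - (59/7)**2 - ((59/7)**2)**2) + 1043) = sqrt((-35 - 1*3481/49 - (3481/49)**2) + 1043) = sqrt((-35 - 3481/49 - 1*12117361/2401) + 1043) = sqrt((-35 - 3481/49 - 12117361/2401) + 1043) = sqrt(-12371965/2401 + 1043) = sqrt(-9867722/2401) = I*sqrt(9867722)/49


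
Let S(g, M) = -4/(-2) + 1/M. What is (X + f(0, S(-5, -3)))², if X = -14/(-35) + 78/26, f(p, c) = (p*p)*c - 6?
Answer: 169/25 ≈ 6.7600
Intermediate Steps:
S(g, M) = 2 + 1/M (S(g, M) = -4*(-½) + 1/M = 2 + 1/M)
f(p, c) = -6 + c*p² (f(p, c) = p²*c - 6 = c*p² - 6 = -6 + c*p²)
X = 17/5 (X = -14*(-1/35) + 78*(1/26) = ⅖ + 3 = 17/5 ≈ 3.4000)
(X + f(0, S(-5, -3)))² = (17/5 + (-6 + (2 + 1/(-3))*0²))² = (17/5 + (-6 + (2 - ⅓)*0))² = (17/5 + (-6 + (5/3)*0))² = (17/5 + (-6 + 0))² = (17/5 - 6)² = (-13/5)² = 169/25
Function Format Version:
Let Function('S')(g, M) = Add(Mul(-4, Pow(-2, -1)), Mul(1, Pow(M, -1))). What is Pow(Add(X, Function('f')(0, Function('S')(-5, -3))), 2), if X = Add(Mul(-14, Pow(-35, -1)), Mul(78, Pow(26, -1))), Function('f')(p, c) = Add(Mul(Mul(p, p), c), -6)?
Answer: Rational(169, 25) ≈ 6.7600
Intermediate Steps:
Function('S')(g, M) = Add(2, Pow(M, -1)) (Function('S')(g, M) = Add(Mul(-4, Rational(-1, 2)), Pow(M, -1)) = Add(2, Pow(M, -1)))
Function('f')(p, c) = Add(-6, Mul(c, Pow(p, 2))) (Function('f')(p, c) = Add(Mul(Pow(p, 2), c), -6) = Add(Mul(c, Pow(p, 2)), -6) = Add(-6, Mul(c, Pow(p, 2))))
X = Rational(17, 5) (X = Add(Mul(-14, Rational(-1, 35)), Mul(78, Rational(1, 26))) = Add(Rational(2, 5), 3) = Rational(17, 5) ≈ 3.4000)
Pow(Add(X, Function('f')(0, Function('S')(-5, -3))), 2) = Pow(Add(Rational(17, 5), Add(-6, Mul(Add(2, Pow(-3, -1)), Pow(0, 2)))), 2) = Pow(Add(Rational(17, 5), Add(-6, Mul(Add(2, Rational(-1, 3)), 0))), 2) = Pow(Add(Rational(17, 5), Add(-6, Mul(Rational(5, 3), 0))), 2) = Pow(Add(Rational(17, 5), Add(-6, 0)), 2) = Pow(Add(Rational(17, 5), -6), 2) = Pow(Rational(-13, 5), 2) = Rational(169, 25)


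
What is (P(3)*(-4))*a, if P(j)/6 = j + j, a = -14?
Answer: 2016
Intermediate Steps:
P(j) = 12*j (P(j) = 6*(j + j) = 6*(2*j) = 12*j)
(P(3)*(-4))*a = ((12*3)*(-4))*(-14) = (36*(-4))*(-14) = -144*(-14) = 2016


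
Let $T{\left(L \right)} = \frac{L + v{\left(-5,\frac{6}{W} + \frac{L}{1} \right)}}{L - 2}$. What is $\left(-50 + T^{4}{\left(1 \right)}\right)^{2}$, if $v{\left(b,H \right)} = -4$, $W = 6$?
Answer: $961$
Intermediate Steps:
$T{\left(L \right)} = \frac{-4 + L}{-2 + L}$ ($T{\left(L \right)} = \frac{L - 4}{L - 2} = \frac{-4 + L}{-2 + L}$)
$\left(-50 + T^{4}{\left(1 \right)}\right)^{2} = \left(-50 + \left(\frac{-4 + 1}{-2 + 1}\right)^{4}\right)^{2} = \left(-50 + \left(\frac{1}{-1} \left(-3\right)\right)^{4}\right)^{2} = \left(-50 + \left(\left(-1\right) \left(-3\right)\right)^{4}\right)^{2} = \left(-50 + 3^{4}\right)^{2} = \left(-50 + 81\right)^{2} = 31^{2} = 961$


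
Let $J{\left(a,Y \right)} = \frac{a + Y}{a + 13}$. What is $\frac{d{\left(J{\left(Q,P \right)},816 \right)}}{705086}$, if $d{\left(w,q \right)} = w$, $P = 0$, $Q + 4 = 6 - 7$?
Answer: $- \frac{5}{5640688} \approx -8.8642 \cdot 10^{-7}$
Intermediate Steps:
$Q = -5$ ($Q = -4 + \left(6 - 7\right) = -4 - 1 = -5$)
$J{\left(a,Y \right)} = \frac{Y + a}{13 + a}$
$\frac{d{\left(J{\left(Q,P \right)},816 \right)}}{705086} = \frac{\frac{1}{13 - 5} \left(0 - 5\right)}{705086} = \frac{1}{8} \left(-5\right) \frac{1}{705086} = \left(- \frac{5}{8}\right) \frac{1}{705086} = - \frac{5}{5640688}$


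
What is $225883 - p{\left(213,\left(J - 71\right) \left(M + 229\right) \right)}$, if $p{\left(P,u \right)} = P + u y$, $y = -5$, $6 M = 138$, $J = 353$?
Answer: $580990$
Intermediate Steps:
$M = 23$ ($M = \frac{1}{6} \cdot 138 = 23$)
$p{\left(P,u \right)} = P - 5 u$ ($p{\left(P,u \right)} = P + u \left(-5\right) = P - 5 u$)
$225883 - p{\left(213,\left(J - 71\right) \left(M + 229\right) \right)} = 225883 - \left(213 - 5 \left(353 - 71\right) \left(23 + 229\right)\right) = 225883 - \left(213 - 5 \cdot 282 \cdot 252\right) = 225883 - \left(213 - 355320\right) = 225883 - -355107 = 225883 + 355107 = 580990$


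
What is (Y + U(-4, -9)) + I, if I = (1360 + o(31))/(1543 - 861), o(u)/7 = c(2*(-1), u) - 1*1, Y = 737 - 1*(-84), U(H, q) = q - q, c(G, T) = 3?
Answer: 280648/341 ≈ 823.01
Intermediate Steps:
U(H, q) = 0
Y = 821 (Y = 737 + 84 = 821)
o(u) = 14 (o(u) = 7*(3 - 1*1) = 7*(3 - 1) = 7*2 = 14)
I = 687/341 (I = (1360 + 14)/(1543 - 861) = 1374/682 = 1374*(1/682) = 687/341 ≈ 2.0147)
(Y + U(-4, -9)) + I = (821 + 0) + 687/341 = 821 + 687/341 = 280648/341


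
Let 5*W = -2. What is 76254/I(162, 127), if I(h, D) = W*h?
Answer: -63545/54 ≈ -1176.8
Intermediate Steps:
W = -⅖ (W = (⅕)*(-2) = -⅖ ≈ -0.40000)
I(h, D) = -2*h/5
76254/I(162, 127) = 76254/((-⅖*162)) = 76254/(-324/5) = 76254*(-5/324) = -63545/54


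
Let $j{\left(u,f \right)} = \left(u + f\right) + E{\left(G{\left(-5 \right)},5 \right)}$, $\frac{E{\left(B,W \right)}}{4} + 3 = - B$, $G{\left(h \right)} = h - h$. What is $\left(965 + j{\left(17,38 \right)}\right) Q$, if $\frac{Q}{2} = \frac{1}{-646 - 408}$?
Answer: $- \frac{1008}{527} \approx -1.9127$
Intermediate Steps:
$G{\left(h \right)} = 0$
$E{\left(B,W \right)} = -12 - 4 B$ ($E{\left(B,W \right)} = -12 + 4 \left(- B\right) = -12 - 4 B$)
$j{\left(u,f \right)} = -12 + f + u$ ($j{\left(u,f \right)} = \left(u + f\right) - 12 = \left(f + u\right) + \left(-12 + 0\right) = \left(f + u\right) - 12 = -12 + f + u$)
$Q = - \frac{1}{527}$ ($Q = \frac{2}{-646 - 408} = \frac{2}{-1054} = 2 \left(- \frac{1}{1054}\right) = - \frac{1}{527} \approx -0.0018975$)
$\left(965 + j{\left(17,38 \right)}\right) Q = \left(965 + \left(-12 + 38 + 17\right)\right) \left(- \frac{1}{527}\right) = \left(965 + 43\right) \left(- \frac{1}{527}\right) = 1008 \left(- \frac{1}{527}\right) = - \frac{1008}{527}$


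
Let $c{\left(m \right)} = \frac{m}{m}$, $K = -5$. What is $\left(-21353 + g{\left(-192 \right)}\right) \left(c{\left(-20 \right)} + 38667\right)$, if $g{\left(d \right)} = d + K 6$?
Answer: $-834262100$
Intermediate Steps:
$c{\left(m \right)} = 1$
$g{\left(d \right)} = -30 + d$ ($g{\left(d \right)} = d - 30 = -30 + d$)
$\left(-21353 + g{\left(-192 \right)}\right) \left(c{\left(-20 \right)} + 38667\right) = \left(-21353 - 222\right) \left(1 + 38667\right) = \left(-21353 - 222\right) 38668 = \left(-21575\right) 38668 = -834262100$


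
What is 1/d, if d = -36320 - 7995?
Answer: -1/44315 ≈ -2.2566e-5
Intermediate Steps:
d = -44315
1/d = 1/(-44315) = -1/44315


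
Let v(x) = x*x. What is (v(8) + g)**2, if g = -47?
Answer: 289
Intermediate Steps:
v(x) = x**2
(v(8) + g)**2 = (8**2 - 47)**2 = (64 - 47)**2 = 17**2 = 289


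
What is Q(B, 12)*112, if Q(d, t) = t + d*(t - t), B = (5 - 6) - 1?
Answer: 1344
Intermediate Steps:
B = -2 (B = -1 - 1 = -2)
Q(d, t) = t (Q(d, t) = t + d*0 = t + 0 = t)
Q(B, 12)*112 = 12*112 = 1344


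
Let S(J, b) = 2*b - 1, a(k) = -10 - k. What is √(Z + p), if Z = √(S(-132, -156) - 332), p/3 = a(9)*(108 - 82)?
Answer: √(-1482 + I*√645) ≈ 0.3298 + 38.498*I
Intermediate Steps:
S(J, b) = -1 + 2*b
p = -1482 (p = 3*((-10 - 1*9)*(108 - 82)) = 3*((-10 - 9)*26) = 3*(-19*26) = 3*(-494) = -1482)
Z = I*√645 (Z = √((-1 + 2*(-156)) - 332) = √((-1 - 312) - 332) = √(-313 - 332) = √(-645) = I*√645 ≈ 25.397*I)
√(Z + p) = √(I*√645 - 1482) = √(-1482 + I*√645)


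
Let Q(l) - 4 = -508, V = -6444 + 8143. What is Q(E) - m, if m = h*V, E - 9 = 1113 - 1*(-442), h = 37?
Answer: -63367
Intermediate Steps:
E = 1564 (E = 9 + (1113 - 1*(-442)) = 9 + (1113 + 442) = 9 + 1555 = 1564)
V = 1699
Q(l) = -504 (Q(l) = 4 - 508 = -504)
m = 62863 (m = 37*1699 = 62863)
Q(E) - m = -504 - 1*62863 = -504 - 62863 = -63367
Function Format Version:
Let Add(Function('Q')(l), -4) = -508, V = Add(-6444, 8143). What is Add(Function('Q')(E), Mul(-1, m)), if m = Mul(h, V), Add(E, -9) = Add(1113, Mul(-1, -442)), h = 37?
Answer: -63367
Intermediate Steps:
E = 1564 (E = Add(9, Add(1113, Mul(-1, -442))) = Add(9, Add(1113, 442)) = Add(9, 1555) = 1564)
V = 1699
Function('Q')(l) = -504 (Function('Q')(l) = Add(4, -508) = -504)
m = 62863 (m = Mul(37, 1699) = 62863)
Add(Function('Q')(E), Mul(-1, m)) = Add(-504, Mul(-1, 62863)) = Add(-504, -62863) = -63367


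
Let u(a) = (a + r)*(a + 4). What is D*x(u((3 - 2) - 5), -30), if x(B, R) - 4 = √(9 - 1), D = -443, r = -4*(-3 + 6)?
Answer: -1772 - 886*√2 ≈ -3025.0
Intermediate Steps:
r = -12 (r = -4*3 = -12)
u(a) = (-12 + a)*(4 + a) (u(a) = (a - 12)*(a + 4) = (-12 + a)*(4 + a))
x(B, R) = 4 + 2*√2 (x(B, R) = 4 + √(9 - 1) = 4 + √8 = 4 + 2*√2)
D*x(u((3 - 2) - 5), -30) = -443*(4 + 2*√2) = -1772 - 886*√2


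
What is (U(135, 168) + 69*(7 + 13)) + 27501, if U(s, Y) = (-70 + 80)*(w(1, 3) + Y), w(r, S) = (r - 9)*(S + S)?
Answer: 30081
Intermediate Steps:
w(r, S) = 2*S*(-9 + r) (w(r, S) = (-9 + r)*(2*S) = 2*S*(-9 + r))
U(s, Y) = -480 + 10*Y (U(s, Y) = (-70 + 80)*(2*3*(-9 + 1) + Y) = 10*(2*3*(-8) + Y) = 10*(-48 + Y) = -480 + 10*Y)
(U(135, 168) + 69*(7 + 13)) + 27501 = ((-480 + 10*168) + 69*(7 + 13)) + 27501 = ((-480 + 1680) + 69*20) + 27501 = (1200 + 1380) + 27501 = 2580 + 27501 = 30081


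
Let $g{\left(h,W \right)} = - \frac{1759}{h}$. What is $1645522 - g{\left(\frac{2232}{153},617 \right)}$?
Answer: $\frac{408119359}{248} \approx 1.6456 \cdot 10^{6}$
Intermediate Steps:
$1645522 - g{\left(\frac{2232}{153},617 \right)} = 1645522 - - \frac{1759}{2232 \cdot \frac{1}{153}} = 1645522 - - \frac{1759}{\frac{248}{17}} = 1645522 - \left(-1759\right) \frac{17}{248} = 1645522 - - \frac{29903}{248} = 1645522 + \frac{29903}{248} = \frac{408119359}{248}$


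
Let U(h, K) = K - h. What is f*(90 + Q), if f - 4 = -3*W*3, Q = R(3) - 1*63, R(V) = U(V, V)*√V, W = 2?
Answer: -378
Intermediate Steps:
R(V) = 0 (R(V) = (V - V)*√V = 0*√V = 0)
Q = -63 (Q = 0 - 1*63 = 0 - 63 = -63)
f = -14 (f = 4 - 3*2*3 = 4 - 6*3 = 4 - 18 = -14)
f*(90 + Q) = -14*(90 - 63) = -14*27 = -378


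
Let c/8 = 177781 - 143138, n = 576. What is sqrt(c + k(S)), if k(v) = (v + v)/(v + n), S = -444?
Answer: sqrt(33533610)/11 ≈ 526.44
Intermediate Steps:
c = 277144 (c = 8*(177781 - 143138) = 8*34643 = 277144)
k(v) = 2*v/(576 + v) (k(v) = (v + v)/(v + 576) = (2*v)/(576 + v) = 2*v/(576 + v))
sqrt(c + k(S)) = sqrt(277144 + 2*(-444)/(576 - 444)) = sqrt(277144 + 2*(-444)/132) = sqrt(277144 + 2*(-444)*(1/132)) = sqrt(277144 - 74/11) = sqrt(3048510/11) = sqrt(33533610)/11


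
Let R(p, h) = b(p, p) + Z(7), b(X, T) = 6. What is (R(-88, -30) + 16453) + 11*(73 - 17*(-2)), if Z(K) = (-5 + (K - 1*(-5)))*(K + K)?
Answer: 17734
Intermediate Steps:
Z(K) = 2*K² (Z(K) = (-5 + (K + 5))*(2*K) = (-5 + (5 + K))*(2*K) = K*(2*K) = 2*K²)
R(p, h) = 104 (R(p, h) = 6 + 2*7² = 6 + 2*49 = 6 + 98 = 104)
(R(-88, -30) + 16453) + 11*(73 - 17*(-2)) = (104 + 16453) + 11*(73 - 17*(-2)) = 16557 + 11*(73 + 34) = 16557 + 11*107 = 16557 + 1177 = 17734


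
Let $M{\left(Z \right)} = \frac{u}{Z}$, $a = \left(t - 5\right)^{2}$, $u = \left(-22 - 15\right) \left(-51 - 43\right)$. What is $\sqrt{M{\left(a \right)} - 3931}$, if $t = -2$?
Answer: $\frac{i \sqrt{189141}}{7} \approx 62.129 i$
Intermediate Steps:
$u = 3478$ ($u = \left(-37\right) \left(-94\right) = 3478$)
$a = 49$ ($a = \left(-2 - 5\right)^{2} = \left(-7\right)^{2} = 49$)
$M{\left(Z \right)} = \frac{3478}{Z}$
$\sqrt{M{\left(a \right)} - 3931} = \sqrt{\frac{3478}{49} - 3931} = \sqrt{- \frac{189141}{49}} = \frac{i \sqrt{189141}}{7}$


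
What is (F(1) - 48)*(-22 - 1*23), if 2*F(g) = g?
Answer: 4275/2 ≈ 2137.5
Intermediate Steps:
F(g) = g/2
(F(1) - 48)*(-22 - 1*23) = ((½)*1 - 48)*(-22 - 1*23) = (½ - 48)*(-22 - 23) = -95/2*(-45) = 4275/2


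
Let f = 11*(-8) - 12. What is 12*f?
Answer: -1200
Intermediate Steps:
f = -100 (f = -88 - 12 = -100)
12*f = 12*(-100) = -1200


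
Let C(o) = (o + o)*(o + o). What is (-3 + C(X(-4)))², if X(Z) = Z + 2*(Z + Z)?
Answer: 2550409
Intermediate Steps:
X(Z) = 5*Z (X(Z) = Z + 2*(2*Z) = Z + 4*Z = 5*Z)
C(o) = 4*o² (C(o) = (2*o)*(2*o) = 4*o²)
(-3 + C(X(-4)))² = (-3 + 4*(5*(-4))²)² = (-3 + 4*(-20)²)² = (-3 + 4*400)² = (-3 + 1600)² = 1597² = 2550409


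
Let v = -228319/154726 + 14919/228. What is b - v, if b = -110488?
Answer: -49999997617/452276 ≈ -1.1055e+5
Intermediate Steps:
v = 28926929/452276 (v = -228319*1/154726 + 14919*(1/228) = -17563/11902 + 4973/76 = 28926929/452276 ≈ 63.959)
b - v = -110488 - 1*28926929/452276 = -110488 - 28926929/452276 = -49999997617/452276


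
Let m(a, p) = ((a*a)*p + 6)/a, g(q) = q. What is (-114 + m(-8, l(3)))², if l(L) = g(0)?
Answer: 210681/16 ≈ 13168.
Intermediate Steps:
l(L) = 0
m(a, p) = (6 + p*a²)/a (m(a, p) = (a²*p + 6)/a = (p*a² + 6)/a = (6 + p*a²)/a)
(-114 + m(-8, l(3)))² = (-114 + (6/(-8) - 8*0))² = (-114 + (6*(-⅛) + 0))² = (-114 + (-¾ + 0))² = (-114 - ¾)² = (-459/4)² = 210681/16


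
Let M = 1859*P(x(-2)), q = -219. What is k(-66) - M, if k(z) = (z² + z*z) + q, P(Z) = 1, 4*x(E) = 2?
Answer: 6634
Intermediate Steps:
x(E) = ½ (x(E) = (¼)*2 = ½)
M = 1859 (M = 1859*1 = 1859)
k(z) = -219 + 2*z² (k(z) = (z² + z*z) - 219 = (z² + z²) - 219 = 2*z² - 219 = -219 + 2*z²)
k(-66) - M = (-219 + 2*(-66)²) - 1*1859 = (-219 + 2*4356) - 1859 = (-219 + 8712) - 1859 = 8493 - 1859 = 6634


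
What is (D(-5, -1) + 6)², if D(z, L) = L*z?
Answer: 121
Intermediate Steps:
(D(-5, -1) + 6)² = (-1*(-5) + 6)² = (5 + 6)² = 11² = 121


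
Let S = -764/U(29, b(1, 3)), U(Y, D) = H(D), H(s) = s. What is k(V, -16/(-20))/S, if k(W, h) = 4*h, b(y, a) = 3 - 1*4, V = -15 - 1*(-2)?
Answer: 4/955 ≈ 0.0041885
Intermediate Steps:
V = -13 (V = -15 + 2 = -13)
b(y, a) = -1 (b(y, a) = 3 - 4 = -1)
U(Y, D) = D
S = 764 (S = -764/(-1) = -764*(-1) = 764)
k(V, -16/(-20))/S = (4*(-16/(-20)))/764 = (4*(-16*(-1/20)))*(1/764) = (4*(⅘))*(1/764) = (16/5)*(1/764) = 4/955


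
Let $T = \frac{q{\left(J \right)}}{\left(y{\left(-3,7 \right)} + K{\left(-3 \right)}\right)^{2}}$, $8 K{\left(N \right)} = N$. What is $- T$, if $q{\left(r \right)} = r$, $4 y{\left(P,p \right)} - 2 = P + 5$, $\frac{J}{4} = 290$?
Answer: $- \frac{14848}{5} \approx -2969.6$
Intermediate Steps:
$J = 1160$ ($J = 4 \cdot 290 = 1160$)
$K{\left(N \right)} = \frac{N}{8}$
$y{\left(P,p \right)} = \frac{7}{4} + \frac{P}{4}$ ($y{\left(P,p \right)} = \frac{1}{2} + \frac{P + 5}{4} = \frac{1}{2} + \frac{5 + P}{4} = \frac{1}{2} + \left(\frac{5}{4} + \frac{P}{4}\right) = \frac{7}{4} + \frac{P}{4}$)
$T = \frac{14848}{5}$ ($T = \frac{1160}{\left(\left(\frac{7}{4} + \frac{1}{4} \left(-3\right)\right) + \frac{1}{8} \left(-3\right)\right)^{2}} = \frac{1160}{\left(\left(\frac{7}{4} - \frac{3}{4}\right) - \frac{3}{8}\right)^{2}} = \frac{1160}{\left(1 - \frac{3}{8}\right)^{2}} = \frac{1160}{\left(\frac{5}{8}\right)^{2}} = \frac{1160}{\frac{25}{64}} = 1160 \cdot \frac{64}{25} = \frac{14848}{5} \approx 2969.6$)
$- T = \left(-1\right) \frac{14848}{5} = - \frac{14848}{5}$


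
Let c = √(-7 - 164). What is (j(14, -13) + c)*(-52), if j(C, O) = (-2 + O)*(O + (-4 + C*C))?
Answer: 139620 - 156*I*√19 ≈ 1.3962e+5 - 679.99*I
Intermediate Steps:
j(C, O) = (-2 + O)*(-4 + O + C²) (j(C, O) = (-2 + O)*(O + (-4 + C²)) = (-2 + O)*(-4 + O + C²))
c = 3*I*√19 (c = √(-171) = 3*I*√19 ≈ 13.077*I)
(j(14, -13) + c)*(-52) = ((8 + (-13)² - 6*(-13) - 2*14² - 13*14²) + 3*I*√19)*(-52) = ((8 + 169 + 78 - 2*196 - 13*196) + 3*I*√19)*(-52) = ((8 + 169 + 78 - 392 - 2548) + 3*I*√19)*(-52) = (-2685 + 3*I*√19)*(-52) = 139620 - 156*I*√19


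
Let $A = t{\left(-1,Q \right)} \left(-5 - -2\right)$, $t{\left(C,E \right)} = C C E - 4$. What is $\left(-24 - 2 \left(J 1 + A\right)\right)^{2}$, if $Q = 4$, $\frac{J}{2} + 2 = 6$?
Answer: $1600$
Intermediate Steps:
$J = 8$ ($J = -4 + 2 \cdot 6 = -4 + 12 = 8$)
$t{\left(C,E \right)} = -4 + E C^{2}$ ($t{\left(C,E \right)} = C^{2} E - 4 = E C^{2} - 4 = -4 + E C^{2}$)
$A = 0$ ($A = \left(-4 + 4 \left(-1\right)^{2}\right) \left(-5 - -2\right) = \left(-4 + 4 \cdot 1\right) \left(-5 + 2\right) = \left(-4 + 4\right) \left(-3\right) = 0 \left(-3\right) = 0$)
$\left(-24 - 2 \left(J 1 + A\right)\right)^{2} = \left(-24 - 2 \left(8 \cdot 1 + 0\right)\right)^{2} = \left(-24 - 2 \left(8 + 0\right)\right)^{2} = \left(-24 - 16\right)^{2} = \left(-40\right)^{2} = 1600$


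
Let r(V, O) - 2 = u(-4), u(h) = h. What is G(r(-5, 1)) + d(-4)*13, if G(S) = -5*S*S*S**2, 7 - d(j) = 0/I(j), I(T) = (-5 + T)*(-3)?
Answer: 11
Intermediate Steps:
I(T) = 15 - 3*T
d(j) = 7 (d(j) = 7 - 0/(15 - 3*j) = 7 - 1*0 = 7 + 0 = 7)
r(V, O) = -2 (r(V, O) = 2 - 4 = -2)
G(S) = -5*S**4 (G(S) = -5*S**2*S**2 = -5*S**4)
G(r(-5, 1)) + d(-4)*13 = -5*(-2)**4 + 7*13 = -5*16 + 91 = -80 + 91 = 11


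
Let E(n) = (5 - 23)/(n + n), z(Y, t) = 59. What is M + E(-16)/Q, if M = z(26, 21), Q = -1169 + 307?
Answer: 813719/13792 ≈ 58.999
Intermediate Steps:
Q = -862
M = 59
E(n) = -9/n (E(n) = -18*1/(2*n) = -9/n)
M + E(-16)/Q = 59 - 9/(-16)/(-862) = 59 - 9*(-1/16)*(-1/862) = 59 + (9/16)*(-1/862) = 59 - 9/13792 = 813719/13792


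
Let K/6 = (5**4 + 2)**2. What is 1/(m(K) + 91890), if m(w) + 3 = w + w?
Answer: 1/4809435 ≈ 2.0792e-7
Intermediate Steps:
K = 2358774 (K = 6*(5**4 + 2)**2 = 6*(625 + 2)**2 = 6*627**2 = 6*393129 = 2358774)
m(w) = -3 + 2*w (m(w) = -3 + (w + w) = -3 + 2*w)
1/(m(K) + 91890) = 1/((-3 + 2*2358774) + 91890) = 1/((-3 + 4717548) + 91890) = 1/(4717545 + 91890) = 1/4809435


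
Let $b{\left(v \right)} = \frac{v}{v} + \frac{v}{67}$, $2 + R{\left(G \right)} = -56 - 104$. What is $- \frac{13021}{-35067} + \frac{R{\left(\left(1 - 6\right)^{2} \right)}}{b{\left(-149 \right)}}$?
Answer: $\frac{190842470}{1437747} \approx 132.74$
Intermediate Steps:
$R{\left(G \right)} = -162$ ($R{\left(G \right)} = -2 - 160 = -162$)
$b{\left(v \right)} = 1 + \frac{v}{67}$ ($b{\left(v \right)} = 1 + v \frac{1}{67} = 1 + \frac{v}{67}$)
$- \frac{13021}{-35067} + \frac{R{\left(\left(1 - 6\right)^{2} \right)}}{b{\left(-149 \right)}} = - \frac{13021}{-35067} - \frac{162}{1 + \frac{1}{67} \left(-149\right)} = \left(-13021\right) \left(- \frac{1}{35067}\right) - \frac{162}{1 - \frac{149}{67}} = \frac{13021}{35067} - \frac{162}{- \frac{82}{67}} = \frac{13021}{35067} - - \frac{5427}{41} = \frac{13021}{35067} + \frac{5427}{41} = \frac{190842470}{1437747}$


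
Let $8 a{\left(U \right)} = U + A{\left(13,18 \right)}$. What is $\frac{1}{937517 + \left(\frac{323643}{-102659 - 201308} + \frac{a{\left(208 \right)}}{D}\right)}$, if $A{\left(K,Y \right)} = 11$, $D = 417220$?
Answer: $\frac{1014568893920}{951174505545105733} \approx 1.0666 \cdot 10^{-6}$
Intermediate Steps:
$a{\left(U \right)} = \frac{11}{8} + \frac{U}{8}$ ($a{\left(U \right)} = \frac{U + 11}{8} = \frac{11 + U}{8} = \frac{11}{8} + \frac{U}{8}$)
$\frac{1}{937517 + \left(\frac{323643}{-102659 - 201308} + \frac{a{\left(208 \right)}}{D}\right)} = \frac{1}{937517 + \left(\frac{323643}{-102659 - 201308} + \frac{\frac{11}{8} + \frac{1}{8} \cdot 208}{417220}\right)} = \frac{1}{937517 + \left(\frac{323643}{-303967} + \left(\frac{11}{8} + 26\right) \frac{1}{417220}\right)} = \frac{1}{937517 + \left(323643 \left(- \frac{1}{303967}\right) + \frac{219}{8} \cdot \frac{1}{417220}\right)} = \frac{1}{937517 + \left(- \frac{323643}{303967} + \frac{219}{3337760}\right)} = \frac{1}{937517 - \frac{1080176090907}{1014568893920}} = \frac{1}{\frac{951174505545105733}{1014568893920}} = \frac{1014568893920}{951174505545105733}$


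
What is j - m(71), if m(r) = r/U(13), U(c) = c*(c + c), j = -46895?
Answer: -15850581/338 ≈ -46895.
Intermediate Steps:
U(c) = 2*c**2 (U(c) = c*(2*c) = 2*c**2)
m(r) = r/338 (m(r) = r/((2*13**2)) = r/((2*169)) = r/338)
j - m(71) = -46895 - 71/338 = -15850581/338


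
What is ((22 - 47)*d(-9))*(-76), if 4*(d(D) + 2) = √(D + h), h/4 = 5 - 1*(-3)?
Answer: -3800 + 475*√23 ≈ -1522.0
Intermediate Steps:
h = 32 (h = 4*(5 - 1*(-3)) = 4*(5 + 3) = 4*8 = 32)
d(D) = -2 + √(32 + D)/4 (d(D) = -2 + √(D + 32)/4 = -2 + √(32 + D)/4)
((22 - 47)*d(-9))*(-76) = ((22 - 47)*(-2 + √(32 - 9)/4))*(-76) = -25*(-2 + √23/4)*(-76) = (50 - 25*√23/4)*(-76) = -3800 + 475*√23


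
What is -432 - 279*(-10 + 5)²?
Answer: -7407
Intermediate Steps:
-432 - 279*(-10 + 5)² = -432 - 279*(-5)² = -432 - 279*25 = -432 - 6975 = -7407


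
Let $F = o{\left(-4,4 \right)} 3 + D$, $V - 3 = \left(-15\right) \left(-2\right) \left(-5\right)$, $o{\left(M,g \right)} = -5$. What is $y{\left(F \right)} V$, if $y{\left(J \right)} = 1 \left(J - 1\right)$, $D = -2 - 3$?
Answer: $3087$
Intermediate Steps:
$V = -147$ ($V = 3 + \left(-15\right) \left(-2\right) \left(-5\right) = 3 + 30 \left(-5\right) = 3 - 150 = -147$)
$D = -5$
$F = -20$ ($F = \left(-5\right) 3 - 5 = -15 - 5 = -20$)
$y{\left(J \right)} = -1 + J$ ($y{\left(J \right)} = 1 \left(-1 + J\right) = -1 + J$)
$y{\left(F \right)} V = \left(-1 - 20\right) \left(-147\right) = \left(-21\right) \left(-147\right) = 3087$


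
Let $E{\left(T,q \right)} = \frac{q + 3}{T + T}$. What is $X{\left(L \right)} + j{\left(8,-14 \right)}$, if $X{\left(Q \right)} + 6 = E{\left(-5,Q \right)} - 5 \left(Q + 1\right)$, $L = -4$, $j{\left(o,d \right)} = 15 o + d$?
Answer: $\frac{1151}{10} \approx 115.1$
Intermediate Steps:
$E{\left(T,q \right)} = \frac{3 + q}{2 T}$
$j{\left(o,d \right)} = d + 15 o$
$X{\left(Q \right)} = - \frac{113}{10} - \frac{51 Q}{10}$ ($X{\left(Q \right)} = -6 - \left(5 \left(Q + 1\right) - \frac{3 + Q}{2 \left(-5\right)}\right) = -6 - \left(5 \left(1 + Q\right) + \frac{3 + Q}{10}\right) = -6 - \left(\frac{53}{10} + \frac{51 Q}{10}\right) = - \frac{113}{10} - \frac{51 Q}{10}$)
$X{\left(L \right)} + j{\left(8,-14 \right)} = \left(- \frac{113}{10} - - \frac{102}{5}\right) + \left(-14 + 15 \cdot 8\right) = \left(- \frac{113}{10} + \frac{102}{5}\right) + \left(-14 + 120\right) = \frac{91}{10} + 106 = \frac{1151}{10}$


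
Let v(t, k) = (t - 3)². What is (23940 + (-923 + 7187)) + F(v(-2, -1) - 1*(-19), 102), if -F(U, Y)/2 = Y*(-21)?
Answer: 34488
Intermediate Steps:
v(t, k) = (-3 + t)²
F(U, Y) = 42*Y (F(U, Y) = -2*Y*(-21) = -(-42)*Y = 42*Y)
(23940 + (-923 + 7187)) + F(v(-2, -1) - 1*(-19), 102) = (23940 + (-923 + 7187)) + 42*102 = (23940 + 6264) + 4284 = 30204 + 4284 = 34488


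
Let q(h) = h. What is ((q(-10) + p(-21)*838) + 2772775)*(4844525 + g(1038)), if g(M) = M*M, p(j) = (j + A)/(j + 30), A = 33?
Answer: 49280535562943/3 ≈ 1.6427e+13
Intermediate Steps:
p(j) = (33 + j)/(30 + j) (p(j) = (j + 33)/(j + 30) = (33 + j)/(30 + j))
g(M) = M²
((q(-10) + p(-21)*838) + 2772775)*(4844525 + g(1038)) = ((-10 + ((33 - 21)/(30 - 21))*838) + 2772775)*(4844525 + 1038²) = ((-10 + (12/9)*838) + 2772775)*(4844525 + 1077444) = ((-10 + ((⅑)*12)*838) + 2772775)*5921969 = ((-10 + (4/3)*838) + 2772775)*5921969 = ((-10 + 3352/3) + 2772775)*5921969 = (3322/3 + 2772775)*5921969 = (8321647/3)*5921969 = 49280535562943/3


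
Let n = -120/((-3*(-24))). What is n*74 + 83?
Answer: -121/3 ≈ -40.333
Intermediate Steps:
n = -5/3 (n = -120/72 = -120*1/72 = -5/3 ≈ -1.6667)
n*74 + 83 = -5/3*74 + 83 = -370/3 + 83 = -121/3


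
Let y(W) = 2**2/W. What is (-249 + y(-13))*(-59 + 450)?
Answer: -1267231/13 ≈ -97479.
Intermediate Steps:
y(W) = 4/W
(-249 + y(-13))*(-59 + 450) = (-249 + 4/(-13))*(-59 + 450) = (-249 + 4*(-1/13))*391 = (-249 - 4/13)*391 = -3241/13*391 = -1267231/13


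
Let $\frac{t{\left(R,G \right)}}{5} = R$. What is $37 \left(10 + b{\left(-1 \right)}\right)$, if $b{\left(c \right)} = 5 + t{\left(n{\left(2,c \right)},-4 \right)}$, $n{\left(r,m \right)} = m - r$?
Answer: $0$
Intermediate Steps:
$t{\left(R,G \right)} = 5 R$
$b{\left(c \right)} = -5 + 5 c$ ($b{\left(c \right)} = 5 + 5 \left(c - 2\right) = 5 + 5 \left(-2 + c\right) = 5 + \left(-10 + 5 c\right) = -5 + 5 c$)
$37 \left(10 + b{\left(-1 \right)}\right) = 37 \left(10 + \left(-5 + 5 \left(-1\right)\right)\right) = 37 \left(10 - 10\right) = 37 \cdot 0 = 0$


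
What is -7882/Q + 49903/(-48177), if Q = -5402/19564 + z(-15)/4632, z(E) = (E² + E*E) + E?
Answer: 13093827886475/302696091 ≈ 43257.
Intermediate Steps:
z(E) = E + 2*E² (z(E) = (E² + E²) + E = 2*E² + E = E + 2*E²)
Q = -18849/103448 (Q = -5402/19564 - 15*(1 + 2*(-15))/4632 = -5402*1/19564 - 15*(1 - 30)*(1/4632) = -37/134 - 15*(-29)*(1/4632) = -37/134 + 435*(1/4632) = -37/134 + 145/1544 = -18849/103448 ≈ -0.18221)
-7882/Q + 49903/(-48177) = -7882/(-18849/103448) + 49903/(-48177) = -7882*(-103448/18849) + 49903*(-1/48177) = 815377136/18849 - 49903/48177 = 13093827886475/302696091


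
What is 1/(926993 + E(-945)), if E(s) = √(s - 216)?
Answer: 926993/859316023210 - 3*I*√129/859316023210 ≈ 1.0788e-6 - 3.9652e-11*I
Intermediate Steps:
E(s) = √(-216 + s)
1/(926993 + E(-945)) = 1/(926993 + √(-216 - 945)) = 1/(926993 + √(-1161)) = 1/(926993 + 3*I*√129)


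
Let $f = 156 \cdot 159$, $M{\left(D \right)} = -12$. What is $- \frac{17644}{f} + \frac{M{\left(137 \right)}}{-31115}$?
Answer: $- \frac{137173853}{192944115} \approx -0.71095$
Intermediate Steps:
$f = 24804$
$- \frac{17644}{f} + \frac{M{\left(137 \right)}}{-31115} = - \frac{17644}{24804} - \frac{12}{-31115} = \left(-17644\right) \frac{1}{24804} - - \frac{12}{31115} = - \frac{4411}{6201} + \frac{12}{31115} = - \frac{137173853}{192944115}$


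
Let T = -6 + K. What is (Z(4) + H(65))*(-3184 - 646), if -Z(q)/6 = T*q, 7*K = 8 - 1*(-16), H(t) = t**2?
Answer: -114926810/7 ≈ -1.6418e+7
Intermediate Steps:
K = 24/7 (K = (8 - 1*(-16))/7 = (8 + 16)/7 = (1/7)*24 = 24/7 ≈ 3.4286)
T = -18/7 (T = -6 + 24/7 = -18/7 ≈ -2.5714)
Z(q) = 108*q/7 (Z(q) = -(-108)*q/7 = 108*q/7)
(Z(4) + H(65))*(-3184 - 646) = ((108/7)*4 + 65**2)*(-3184 - 646) = (432/7 + 4225)*(-3830) = (30007/7)*(-3830) = -114926810/7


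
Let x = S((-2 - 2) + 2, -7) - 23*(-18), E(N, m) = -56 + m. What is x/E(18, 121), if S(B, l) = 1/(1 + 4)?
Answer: 2071/325 ≈ 6.3723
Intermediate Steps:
S(B, l) = 1/5
x = 2071/5 (x = 1/5 - 23*(-18) = 1/5 + 414 = 2071/5 ≈ 414.20)
x/E(18, 121) = 2071/(5*(-56 + 121)) = (2071/5)/65 = (2071/5)*(1/65) = 2071/325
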